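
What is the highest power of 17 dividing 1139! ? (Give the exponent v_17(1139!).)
v_17(1139!) = 70

Legendre's formula: v_p(n!) = Σ_{k ≥ 1} ⌊n / p^k⌋. For p = 17, n = 1139, the terms are:
  ⌊1139/17^1⌋ = ⌊1139/17⌋ = 67
  ⌊1139/17^2⌋ = ⌊1139/289⌋ = 3
(the next term ⌊1139/17^3⌋ = 0, terminating the sum). Summing: v_17(1139!) = 67 + 3 = 70.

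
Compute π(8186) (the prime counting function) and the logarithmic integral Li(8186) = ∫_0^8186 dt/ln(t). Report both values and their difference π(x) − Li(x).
π(8186) = 1027;  Li(8186) ≈ 1047.09;  π(x) − Li(x) ≈ -20.09.

Direct count of primes ≤ 8186 gives π(8186) = 1027. Numerical evaluation of the logarithmic integral gives Li(8186) ≈ 1047.09. The difference π(x) − Li(x) ≈ -20.09 is typically negative for small/moderate x (Li(x) overestimates), though Littlewood's theorem shows this sign changes infinitely often.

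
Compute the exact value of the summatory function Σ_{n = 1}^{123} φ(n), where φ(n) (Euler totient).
Σ_{n ≤ 123} φ(n) = 4636

Compute φ(n) for each 1 ≤ n ≤ 123: φ(1) = 1, φ(2) = 1, φ(3) = 2, φ(4) = 2, φ(5) = 4, φ(6) = 2, φ(7) = 6, φ(8) = 4, φ(9) = 6, φ(10) = 4, φ(11) = 10, φ(12) = 4, φ(13) = 12, φ(14) = 6, φ(15) = 8, φ(16) = 8, φ(17) = 16, φ(18) = 6, φ(19) = 18, φ(20) = 8, φ(21) = 12, φ(22) = 10, φ(23) = 22, φ(24) = 8, φ(25) = 20, φ(26) = 12, φ(27) = 18, φ(28) = 12, φ(29) = 28, φ(30) = 8, φ(31) = 30, φ(32) = 16, φ(33) = 20, φ(34) = 16, φ(35) = 24, φ(36) = 12, φ(37) = 36, φ(38) = 18, φ(39) = 24, φ(40) = 16, φ(41) = 40, φ(42) = 12, φ(43) = 42, φ(44) = 20, φ(45) = 24, φ(46) = 22, φ(47) = 46, φ(48) = 16, φ(49) = 42, φ(50) = 20, φ(51) = 32, φ(52) = 24, φ(53) = 52, φ(54) = 18, φ(55) = 40, φ(56) = 24, φ(57) = 36, φ(58) = 28, φ(59) = 58, φ(60) = 16, φ(61) = 60, φ(62) = 30, φ(63) = 36, φ(64) = 32, φ(65) = 48, φ(66) = 20, φ(67) = 66, φ(68) = 32, φ(69) = 44, φ(70) = 24, φ(71) = 70, φ(72) = 24, φ(73) = 72, φ(74) = 36, φ(75) = 40, φ(76) = 36, φ(77) = 60, φ(78) = 24, φ(79) = 78, φ(80) = 32, φ(81) = 54, φ(82) = 40, φ(83) = 82, φ(84) = 24, φ(85) = 64, φ(86) = 42, φ(87) = 56, φ(88) = 40, φ(89) = 88, φ(90) = 24, φ(91) = 72, φ(92) = 44, φ(93) = 60, φ(94) = 46, φ(95) = 72, φ(96) = 32, φ(97) = 96, φ(98) = 42, φ(99) = 60, φ(100) = 40, φ(101) = 100, φ(102) = 32, φ(103) = 102, φ(104) = 48, φ(105) = 48, φ(106) = 52, φ(107) = 106, φ(108) = 36, φ(109) = 108, φ(110) = 40, φ(111) = 72, φ(112) = 48, φ(113) = 112, φ(114) = 36, φ(115) = 88, φ(116) = 56, φ(117) = 72, φ(118) = 58, φ(119) = 96, φ(120) = 32, φ(121) = 110, φ(122) = 60, φ(123) = 80. Summing all 123 values: 4636. (Average order: Σ_{n ≤ x} φ(n) ~ (3/π²) x². For x = 123, (3/π²)·123² ≈ 4598.66.)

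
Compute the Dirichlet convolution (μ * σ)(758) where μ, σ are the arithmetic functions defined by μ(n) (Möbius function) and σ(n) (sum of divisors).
(μ * σ)(758) = 758

Divisors of 758: [1, 2, 379, 758]. For each d | 758:
  d = 1: μ(1) · σ(758/1) = 1 · 1140 = 1140
  d = 2: μ(2) · σ(758/2) = -1 · 380 = -380
  d = 379: μ(379) · σ(758/379) = -1 · 3 = -3
  d = 758: μ(758) · σ(758/758) = 1 · 1 = 1
Summing: (μ * σ)(758) = 1140 + -380 + -3 + 1 = 758.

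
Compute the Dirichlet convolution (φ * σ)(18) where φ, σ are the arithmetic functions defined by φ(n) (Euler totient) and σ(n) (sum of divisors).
(φ * σ)(18) = 108

Divisors of 18: [1, 2, 3, 6, 9, 18]. For each d | 18:
  d = 1: φ(1) · σ(18/1) = 1 · 39 = 39
  d = 2: φ(2) · σ(18/2) = 1 · 13 = 13
  d = 3: φ(3) · σ(18/3) = 2 · 12 = 24
  d = 6: φ(6) · σ(18/6) = 2 · 4 = 8
  d = 9: φ(9) · σ(18/9) = 6 · 3 = 18
  d = 18: φ(18) · σ(18/18) = 6 · 1 = 6
Summing: (φ * σ)(18) = 39 + 13 + 24 + 8 + 18 + 6 = 108.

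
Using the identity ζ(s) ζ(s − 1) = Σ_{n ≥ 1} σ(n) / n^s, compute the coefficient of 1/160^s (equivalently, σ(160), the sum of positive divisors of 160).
σ(160) = 378

In the product (Σ m^0/m^s)(Σ k / k^s) = Σ (Σ_{d | n} d) / n^s, the coefficient of 1/n^s is σ(n) = Σ_{d | n} d. For n = 160, divisors are [1, 2, 4, 5, 8, 10, 16, 20, 32, 40, 80, 160]; summing: σ(160) = 378.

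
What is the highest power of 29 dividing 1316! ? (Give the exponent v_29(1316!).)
v_29(1316!) = 46

Legendre's formula: v_p(n!) = Σ_{k ≥ 1} ⌊n / p^k⌋. For p = 29, n = 1316, the terms are:
  ⌊1316/29^1⌋ = ⌊1316/29⌋ = 45
  ⌊1316/29^2⌋ = ⌊1316/841⌋ = 1
(the next term ⌊1316/29^3⌋ = 0, terminating the sum). Summing: v_29(1316!) = 45 + 1 = 46.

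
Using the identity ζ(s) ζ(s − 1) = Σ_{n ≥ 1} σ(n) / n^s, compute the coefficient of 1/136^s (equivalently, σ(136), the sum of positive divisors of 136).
σ(136) = 270

In the product (Σ m^0/m^s)(Σ k / k^s) = Σ (Σ_{d | n} d) / n^s, the coefficient of 1/n^s is σ(n) = Σ_{d | n} d. For n = 136, divisors are [1, 2, 4, 8, 17, 34, 68, 136]; summing: σ(136) = 270.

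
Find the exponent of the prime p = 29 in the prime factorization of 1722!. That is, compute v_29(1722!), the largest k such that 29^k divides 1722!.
v_29(1722!) = 61

Legendre's formula: v_p(n!) = Σ_{k ≥ 1} ⌊n / p^k⌋. For p = 29, n = 1722, the terms are:
  ⌊1722/29^1⌋ = ⌊1722/29⌋ = 59
  ⌊1722/29^2⌋ = ⌊1722/841⌋ = 2
(the next term ⌊1722/29^3⌋ = 0, terminating the sum). Summing: v_29(1722!) = 59 + 2 = 61.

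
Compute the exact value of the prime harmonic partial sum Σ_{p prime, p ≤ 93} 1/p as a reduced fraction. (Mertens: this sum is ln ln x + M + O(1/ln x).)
Σ 1/p = 42605658161771733665696611824842057/23768741896345550770650537601358310

π(93) = 24, so the primes ≤ 93 are [2, 3, 5, 7, 11, 13, 17, 19, 23, 29, 31, 37, 41, 43, 47, 53, 59, 61, 67, 71, 73, 79, 83, 89]. Summing 1/p over these primes: 42605658161771733665696611824842057/23768741896345550770650537601358310 ≈ 1.7925. Mertens estimate ln ln(93) + 0.2615 ≈ 1.7728.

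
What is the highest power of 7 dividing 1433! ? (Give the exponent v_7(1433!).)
v_7(1433!) = 237

Legendre's formula: v_p(n!) = Σ_{k ≥ 1} ⌊n / p^k⌋. For p = 7, n = 1433, the terms are:
  ⌊1433/7^1⌋ = ⌊1433/7⌋ = 204
  ⌊1433/7^2⌋ = ⌊1433/49⌋ = 29
  ⌊1433/7^3⌋ = ⌊1433/343⌋ = 4
(the next term ⌊1433/7^4⌋ = 0, terminating the sum). Summing: v_7(1433!) = 204 + 29 + 4 = 237.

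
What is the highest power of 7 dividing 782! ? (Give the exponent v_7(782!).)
v_7(782!) = 128

Legendre's formula: v_p(n!) = Σ_{k ≥ 1} ⌊n / p^k⌋. For p = 7, n = 782, the terms are:
  ⌊782/7^1⌋ = ⌊782/7⌋ = 111
  ⌊782/7^2⌋ = ⌊782/49⌋ = 15
  ⌊782/7^3⌋ = ⌊782/343⌋ = 2
(the next term ⌊782/7^4⌋ = 0, terminating the sum). Summing: v_7(782!) = 111 + 15 + 2 = 128.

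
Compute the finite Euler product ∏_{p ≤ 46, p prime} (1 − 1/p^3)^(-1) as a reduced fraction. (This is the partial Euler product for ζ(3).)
∏ = 11622300127850926153432227486340003/9669167824002218213355442162630656

The primes p ≤ 46 are [2, 3, 5, 7, 11, 13, 17, 19, 23, 29, 31, 37, 41, 43]. For each prime, (1 − 1/p^3)^(-1) = p^3 / (p^3 − 1). The product is (1 − 1/2^3)^(-1), (1 − 1/3^3)^(-1), (1 − 1/5^3)^(-1), (1 − 1/7^3)^(-1), (1 − 1/11^3)^(-1), (1 − 1/13^3)^(-1), (1 − 1/17^3)^(-1), (1 − 1/19^3)^(-1), (1 − 1/23^3)^(-1), (1 − 1/29^3)^(-1), (1 − 1/31^3)^(-1), (1 − 1/37^3)^(-1), (1 − 1/41^3)^(-1), (1 − 1/43^3)^(-1) = ∏ p^3 / (p^3 − 1) = 11622300127850926153432227486340003/9669167824002218213355442162630656.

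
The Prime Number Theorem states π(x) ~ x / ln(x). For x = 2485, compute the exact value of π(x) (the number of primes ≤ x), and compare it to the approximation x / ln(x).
π(2485) = 367;  x/ln(x) ≈ 317.86;  relative error ≈ 13.39%.

Directly count primes up to 2485: π(2485) = 367. The PNT approximation gives 2485/ln(2485) ≈ 2485/7.81803 ≈ 317.86. Relative error (π(x) − x/ln(x)) / π(x) ≈ 13.39%; the approximation is known to undercount slightly (Li(x) is a better estimate).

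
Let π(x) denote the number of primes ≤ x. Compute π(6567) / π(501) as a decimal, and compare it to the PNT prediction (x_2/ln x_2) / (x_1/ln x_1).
π(6567)/π(501) = 848/95 ≈ 8.9263;  PNT prediction ≈ 9.2705.

π(501) = 95 and π(6567) = 848, so π(6567)/π(501) ≈ 8.9263. The PNT-predicted ratio is (6567/ln(6567)) / (501/ln(501)) ≈ 9.2705. The two agree to within a few percent, as expected.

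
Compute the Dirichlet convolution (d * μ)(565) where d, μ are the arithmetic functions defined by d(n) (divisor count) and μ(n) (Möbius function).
(d * μ)(565) = 1

Divisors of 565: [1, 5, 113, 565]. For each d | 565:
  d = 1: d(1) · μ(565/1) = 1 · 1 = 1
  d = 5: d(5) · μ(565/5) = 2 · -1 = -2
  d = 113: d(113) · μ(565/113) = 2 · -1 = -2
  d = 565: d(565) · μ(565/565) = 4 · 1 = 4
Summing: (d * μ)(565) = 1 + -2 + -2 + 4 = 1.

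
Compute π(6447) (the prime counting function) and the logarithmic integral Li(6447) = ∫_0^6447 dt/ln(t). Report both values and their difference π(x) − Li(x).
π(6447) = 836;  Li(6447) ≈ 851.58;  π(x) − Li(x) ≈ -15.58.

Direct count of primes ≤ 6447 gives π(6447) = 836. Numerical evaluation of the logarithmic integral gives Li(6447) ≈ 851.58. The difference π(x) − Li(x) ≈ -15.58 is typically negative for small/moderate x (Li(x) overestimates), though Littlewood's theorem shows this sign changes infinitely often.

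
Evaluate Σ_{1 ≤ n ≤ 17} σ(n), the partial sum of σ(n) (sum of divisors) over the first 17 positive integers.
Σ_{n ≤ 17} σ(n) = 238

Compute σ(n) for each 1 ≤ n ≤ 17: σ(1) = 1, σ(2) = 3, σ(3) = 4, σ(4) = 7, σ(5) = 6, σ(6) = 12, σ(7) = 8, σ(8) = 15, σ(9) = 13, σ(10) = 18, σ(11) = 12, σ(12) = 28, σ(13) = 14, σ(14) = 24, σ(15) = 24, σ(16) = 31, σ(17) = 18. Summing all 17 values: 238. (Average order: Σ_{n ≤ x} σ(n) ~ (π²/12) x². For x = 17, (π²/12)·17² ≈ 237.69.)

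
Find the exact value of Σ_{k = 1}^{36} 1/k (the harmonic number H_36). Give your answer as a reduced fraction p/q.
H_36 = 54801925434709/13127595717600

Direct summation: H_36 = 1 + 1/2 + ... + 1/36. The least common denominator is lcm(1, ..., 36) = 144403552893600; over this denominator the numerator is 144403552893600 + 72201776446800 + 48134517631200 + 36100888223400 + 28880710578720 + 24067258815600 + 20629078984800 + 18050444111700 + 16044839210400 + 14440355289360 + 13127595717600 + 12033629407800 + 11107965607200 + 10314539492400 + 9626903526240 + 9025222055850 + 8494326640800 + 8022419605200 + 7600186994400 + 7220177644680 + 6876359661600 + 6563797858800 + 6278415343200 + 6016814703900 + 5776142115744 + 5553982803600 + 5348279736800 + 5157269746200 + 4979432858400 + 4813451763120 + 4658179125600 + 4512611027925 + 4375865239200 + 4247163320400 + 4125815796960 + 4011209802600 = 602821179781799, so H_36 = 602821179781799/144403552893600; reducing by gcd(602821179781799, 144403552893600) = 11 gives 54801925434709/13127595717600 ≈ 4.17456. (The PNT-adjacent estimate ln(36) + γ ≈ 4.16073 matches within O(1/n).)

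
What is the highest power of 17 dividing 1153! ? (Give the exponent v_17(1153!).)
v_17(1153!) = 70

Legendre's formula: v_p(n!) = Σ_{k ≥ 1} ⌊n / p^k⌋. For p = 17, n = 1153, the terms are:
  ⌊1153/17^1⌋ = ⌊1153/17⌋ = 67
  ⌊1153/17^2⌋ = ⌊1153/289⌋ = 3
(the next term ⌊1153/17^3⌋ = 0, terminating the sum). Summing: v_17(1153!) = 67 + 3 = 70.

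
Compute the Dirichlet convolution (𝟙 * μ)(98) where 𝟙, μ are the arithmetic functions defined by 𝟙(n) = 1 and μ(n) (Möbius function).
(𝟙 * μ)(98) = 0

Divisors of 98: [1, 2, 7, 14, 49, 98]. For each d | 98:
  d = 1: 𝟙(1) · μ(98/1) = 1 · 0 = 0
  d = 2: 𝟙(2) · μ(98/2) = 1 · 0 = 0
  d = 7: 𝟙(7) · μ(98/7) = 1 · 1 = 1
  d = 14: 𝟙(14) · μ(98/14) = 1 · -1 = -1
  d = 49: 𝟙(49) · μ(98/49) = 1 · -1 = -1
  d = 98: 𝟙(98) · μ(98/98) = 1 · 1 = 1
Summing: (𝟙 * μ)(98) = 0 + 0 + 1 + -1 + -1 + 1 = 0.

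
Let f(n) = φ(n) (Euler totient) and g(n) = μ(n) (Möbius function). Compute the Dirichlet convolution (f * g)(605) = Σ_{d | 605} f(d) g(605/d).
(φ * μ)(605) = 300

Divisors of 605: [1, 5, 11, 55, 121, 605]. For each d | 605:
  d = 1: φ(1) · μ(605/1) = 1 · 0 = 0
  d = 5: φ(5) · μ(605/5) = 4 · 0 = 0
  d = 11: φ(11) · μ(605/11) = 10 · 1 = 10
  d = 55: φ(55) · μ(605/55) = 40 · -1 = -40
  d = 121: φ(121) · μ(605/121) = 110 · -1 = -110
  d = 605: φ(605) · μ(605/605) = 440 · 1 = 440
Summing: (φ * μ)(605) = 0 + 0 + 10 + -40 + -110 + 440 = 300.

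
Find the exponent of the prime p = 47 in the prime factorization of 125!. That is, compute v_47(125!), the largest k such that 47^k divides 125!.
v_47(125!) = 2

Legendre's formula: v_p(n!) = Σ_{k ≥ 1} ⌊n / p^k⌋. For p = 47, n = 125, the terms are:
  ⌊125/47^1⌋ = ⌊125/47⌋ = 2
(the next term ⌊125/47^2⌋ = 0, terminating the sum). Summing: v_47(125!) = 2 = 2.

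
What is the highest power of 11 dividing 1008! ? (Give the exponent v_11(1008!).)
v_11(1008!) = 99

Legendre's formula: v_p(n!) = Σ_{k ≥ 1} ⌊n / p^k⌋. For p = 11, n = 1008, the terms are:
  ⌊1008/11^1⌋ = ⌊1008/11⌋ = 91
  ⌊1008/11^2⌋ = ⌊1008/121⌋ = 8
(the next term ⌊1008/11^3⌋ = 0, terminating the sum). Summing: v_11(1008!) = 91 + 8 = 99.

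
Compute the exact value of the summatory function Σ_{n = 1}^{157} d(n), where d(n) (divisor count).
Σ_{n ≤ 157} d(n) = 822

Compute d(n) for each 1 ≤ n ≤ 157: d(1) = 1, d(2) = 2, d(3) = 2, d(4) = 3, d(5) = 2, d(6) = 4, d(7) = 2, d(8) = 4, d(9) = 3, d(10) = 4, d(11) = 2, d(12) = 6, d(13) = 2, d(14) = 4, d(15) = 4, d(16) = 5, d(17) = 2, d(18) = 6, d(19) = 2, d(20) = 6, d(21) = 4, d(22) = 4, d(23) = 2, d(24) = 8, d(25) = 3, d(26) = 4, d(27) = 4, d(28) = 6, d(29) = 2, d(30) = 8, d(31) = 2, d(32) = 6, d(33) = 4, d(34) = 4, d(35) = 4, d(36) = 9, d(37) = 2, d(38) = 4, d(39) = 4, d(40) = 8, d(41) = 2, d(42) = 8, d(43) = 2, d(44) = 6, d(45) = 6, d(46) = 4, d(47) = 2, d(48) = 10, d(49) = 3, d(50) = 6, d(51) = 4, d(52) = 6, d(53) = 2, d(54) = 8, d(55) = 4, d(56) = 8, d(57) = 4, d(58) = 4, d(59) = 2, d(60) = 12, d(61) = 2, d(62) = 4, d(63) = 6, d(64) = 7, d(65) = 4, d(66) = 8, d(67) = 2, d(68) = 6, d(69) = 4, d(70) = 8, d(71) = 2, d(72) = 12, d(73) = 2, d(74) = 4, d(75) = 6, d(76) = 6, d(77) = 4, d(78) = 8, d(79) = 2, d(80) = 10, d(81) = 5, d(82) = 4, d(83) = 2, d(84) = 12, d(85) = 4, d(86) = 4, d(87) = 4, d(88) = 8, d(89) = 2, d(90) = 12, d(91) = 4, d(92) = 6, d(93) = 4, d(94) = 4, d(95) = 4, d(96) = 12, d(97) = 2, d(98) = 6, d(99) = 6, d(100) = 9, d(101) = 2, d(102) = 8, d(103) = 2, d(104) = 8, d(105) = 8, d(106) = 4, d(107) = 2, d(108) = 12, d(109) = 2, d(110) = 8, d(111) = 4, d(112) = 10, d(113) = 2, d(114) = 8, d(115) = 4, d(116) = 6, d(117) = 6, d(118) = 4, d(119) = 4, d(120) = 16, d(121) = 3, d(122) = 4, d(123) = 4, d(124) = 6, d(125) = 4, d(126) = 12, d(127) = 2, d(128) = 8, d(129) = 4, d(130) = 8, d(131) = 2, d(132) = 12, d(133) = 4, d(134) = 4, d(135) = 8, d(136) = 8, d(137) = 2, d(138) = 8, d(139) = 2, d(140) = 12, d(141) = 4, d(142) = 4, d(143) = 4, d(144) = 15, d(145) = 4, d(146) = 4, d(147) = 6, d(148) = 6, d(149) = 2, d(150) = 12, d(151) = 2, d(152) = 8, d(153) = 6, d(154) = 8, d(155) = 4, d(156) = 12, d(157) = 2. Summing all 157 values: 822. (Dirichlet's divisor formula: Σ_{n ≤ x} d(n) = x ln(x) + (2γ − 1) x + O(√x). For x = 157, the asymptotic estimate is ≈ 818.08.)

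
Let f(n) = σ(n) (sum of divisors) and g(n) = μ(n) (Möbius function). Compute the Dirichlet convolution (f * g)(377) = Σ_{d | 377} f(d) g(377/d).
(σ * μ)(377) = 377

Divisors of 377: [1, 13, 29, 377]. For each d | 377:
  d = 1: σ(1) · μ(377/1) = 1 · 1 = 1
  d = 13: σ(13) · μ(377/13) = 14 · -1 = -14
  d = 29: σ(29) · μ(377/29) = 30 · -1 = -30
  d = 377: σ(377) · μ(377/377) = 420 · 1 = 420
Summing: (σ * μ)(377) = 1 + -14 + -30 + 420 = 377.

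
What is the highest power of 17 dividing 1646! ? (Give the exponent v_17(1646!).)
v_17(1646!) = 101

Legendre's formula: v_p(n!) = Σ_{k ≥ 1} ⌊n / p^k⌋. For p = 17, n = 1646, the terms are:
  ⌊1646/17^1⌋ = ⌊1646/17⌋ = 96
  ⌊1646/17^2⌋ = ⌊1646/289⌋ = 5
(the next term ⌊1646/17^3⌋ = 0, terminating the sum). Summing: v_17(1646!) = 96 + 5 = 101.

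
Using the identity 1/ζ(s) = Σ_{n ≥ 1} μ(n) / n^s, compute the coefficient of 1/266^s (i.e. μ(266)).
μ(266) = -1

Factor n = 266 = 2 · 7 · 19. μ(n) = 0 if any exponent ≥ 2 (not squarefree); otherwise μ(n) = (−1)^{ω(n)} where ω(n) is the number of distinct prime factors. Applying: μ(266) = -1.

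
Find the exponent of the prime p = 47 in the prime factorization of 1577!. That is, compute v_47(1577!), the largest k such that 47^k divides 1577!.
v_47(1577!) = 33

Legendre's formula: v_p(n!) = Σ_{k ≥ 1} ⌊n / p^k⌋. For p = 47, n = 1577, the terms are:
  ⌊1577/47^1⌋ = ⌊1577/47⌋ = 33
(the next term ⌊1577/47^2⌋ = 0, terminating the sum). Summing: v_47(1577!) = 33 = 33.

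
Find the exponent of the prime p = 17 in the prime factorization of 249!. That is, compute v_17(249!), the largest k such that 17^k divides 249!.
v_17(249!) = 14

Legendre's formula: v_p(n!) = Σ_{k ≥ 1} ⌊n / p^k⌋. For p = 17, n = 249, the terms are:
  ⌊249/17^1⌋ = ⌊249/17⌋ = 14
(the next term ⌊249/17^2⌋ = 0, terminating the sum). Summing: v_17(249!) = 14 = 14.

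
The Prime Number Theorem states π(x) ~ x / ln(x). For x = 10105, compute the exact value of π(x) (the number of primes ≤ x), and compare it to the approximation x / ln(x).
π(10105) = 1241;  x/ln(x) ≈ 1095.89;  relative error ≈ 11.69%.

Directly count primes up to 10105: π(10105) = 1241. The PNT approximation gives 10105/ln(10105) ≈ 10105/9.22079 ≈ 1095.89. Relative error (π(x) − x/ln(x)) / π(x) ≈ 11.69%; the approximation is known to undercount slightly (Li(x) is a better estimate).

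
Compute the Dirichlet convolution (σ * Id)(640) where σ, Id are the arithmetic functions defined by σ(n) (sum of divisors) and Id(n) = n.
(σ * Id)(640) = 19723

Divisors of 640: [1, 2, 4, 5, 8, 10, 16, 20, 32, 40, 64, 80, 128, 160, 320, 640]. For each d | 640:
  d = 1: σ(1) · Id(640/1) = 1 · 640 = 640
  d = 2: σ(2) · Id(640/2) = 3 · 320 = 960
  d = 4: σ(4) · Id(640/4) = 7 · 160 = 1120
  d = 5: σ(5) · Id(640/5) = 6 · 128 = 768
  d = 8: σ(8) · Id(640/8) = 15 · 80 = 1200
  d = 10: σ(10) · Id(640/10) = 18 · 64 = 1152
  d = 16: σ(16) · Id(640/16) = 31 · 40 = 1240
  d = 20: σ(20) · Id(640/20) = 42 · 32 = 1344
  d = 32: σ(32) · Id(640/32) = 63 · 20 = 1260
  d = 40: σ(40) · Id(640/40) = 90 · 16 = 1440
  d = 64: σ(64) · Id(640/64) = 127 · 10 = 1270
  d = 80: σ(80) · Id(640/80) = 186 · 8 = 1488
  d = 128: σ(128) · Id(640/128) = 255 · 5 = 1275
  d = 160: σ(160) · Id(640/160) = 378 · 4 = 1512
  d = 320: σ(320) · Id(640/320) = 762 · 2 = 1524
  d = 640: σ(640) · Id(640/640) = 1530 · 1 = 1530
Summing: (σ * Id)(640) = 640 + 960 + 1120 + 768 + 1200 + 1152 + 1240 + 1344 + 1260 + 1440 + 1270 + 1488 + 1275 + 1512 + 1524 + 1530 = 19723.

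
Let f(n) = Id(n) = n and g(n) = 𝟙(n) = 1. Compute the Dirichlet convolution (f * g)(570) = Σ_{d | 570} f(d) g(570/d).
(Id * 𝟙)(570) = 1440

Divisors of 570: [1, 2, 3, 5, 6, 10, 15, 19, 30, 38, 57, 95, 114, 190, 285, 570]. For each d | 570:
  d = 1: Id(1) · 𝟙(570/1) = 1 · 1 = 1
  d = 2: Id(2) · 𝟙(570/2) = 2 · 1 = 2
  d = 3: Id(3) · 𝟙(570/3) = 3 · 1 = 3
  d = 5: Id(5) · 𝟙(570/5) = 5 · 1 = 5
  d = 6: Id(6) · 𝟙(570/6) = 6 · 1 = 6
  d = 10: Id(10) · 𝟙(570/10) = 10 · 1 = 10
  d = 15: Id(15) · 𝟙(570/15) = 15 · 1 = 15
  d = 19: Id(19) · 𝟙(570/19) = 19 · 1 = 19
  d = 30: Id(30) · 𝟙(570/30) = 30 · 1 = 30
  d = 38: Id(38) · 𝟙(570/38) = 38 · 1 = 38
  d = 57: Id(57) · 𝟙(570/57) = 57 · 1 = 57
  d = 95: Id(95) · 𝟙(570/95) = 95 · 1 = 95
  d = 114: Id(114) · 𝟙(570/114) = 114 · 1 = 114
  d = 190: Id(190) · 𝟙(570/190) = 190 · 1 = 190
  d = 285: Id(285) · 𝟙(570/285) = 285 · 1 = 285
  d = 570: Id(570) · 𝟙(570/570) = 570 · 1 = 570
Summing: (Id * 𝟙)(570) = 1 + 2 + 3 + 5 + 6 + 10 + 15 + 19 + 30 + 38 + 57 + 95 + 114 + 190 + 285 + 570 = 1440.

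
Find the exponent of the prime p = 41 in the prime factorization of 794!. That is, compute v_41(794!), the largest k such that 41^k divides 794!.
v_41(794!) = 19

Legendre's formula: v_p(n!) = Σ_{k ≥ 1} ⌊n / p^k⌋. For p = 41, n = 794, the terms are:
  ⌊794/41^1⌋ = ⌊794/41⌋ = 19
(the next term ⌊794/41^2⌋ = 0, terminating the sum). Summing: v_41(794!) = 19 = 19.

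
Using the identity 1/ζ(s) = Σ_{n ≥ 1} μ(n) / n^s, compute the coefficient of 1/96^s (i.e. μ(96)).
μ(96) = 0

Factor n = 96 = 2^5 · 3. μ(n) = 0 if any exponent ≥ 2 (not squarefree); otherwise μ(n) = (−1)^{ω(n)} where ω(n) is the number of distinct prime factors. Applying: μ(96) = 0.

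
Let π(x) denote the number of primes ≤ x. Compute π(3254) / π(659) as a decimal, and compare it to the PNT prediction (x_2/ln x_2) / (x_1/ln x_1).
π(3254)/π(659) = 459/120 ≈ 3.8250;  PNT prediction ≈ 3.9628.

π(659) = 120 and π(3254) = 459, so π(3254)/π(659) ≈ 3.8250. The PNT-predicted ratio is (3254/ln(3254)) / (659/ln(659)) ≈ 3.9628. The two agree to within a few percent, as expected.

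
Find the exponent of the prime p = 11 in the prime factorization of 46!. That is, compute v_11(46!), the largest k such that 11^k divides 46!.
v_11(46!) = 4

Legendre's formula: v_p(n!) = Σ_{k ≥ 1} ⌊n / p^k⌋. For p = 11, n = 46, the terms are:
  ⌊46/11^1⌋ = ⌊46/11⌋ = 4
(the next term ⌊46/11^2⌋ = 0, terminating the sum). Summing: v_11(46!) = 4 = 4.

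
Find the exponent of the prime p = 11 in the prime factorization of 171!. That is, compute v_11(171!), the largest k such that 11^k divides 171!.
v_11(171!) = 16

Legendre's formula: v_p(n!) = Σ_{k ≥ 1} ⌊n / p^k⌋. For p = 11, n = 171, the terms are:
  ⌊171/11^1⌋ = ⌊171/11⌋ = 15
  ⌊171/11^2⌋ = ⌊171/121⌋ = 1
(the next term ⌊171/11^3⌋ = 0, terminating the sum). Summing: v_11(171!) = 15 + 1 = 16.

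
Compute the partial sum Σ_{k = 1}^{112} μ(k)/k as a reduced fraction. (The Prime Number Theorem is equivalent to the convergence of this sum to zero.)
Σ μ(k)/k = -678316192822146162262092815134314936522301/39962142402550705168325165981723972810713890

Values of μ(k) for 1 ≤ k ≤ 112: μ(1) = 1, μ(2) = -1, μ(3) = -1, μ(5) = -1, μ(6) = 1, μ(7) = -1, μ(10) = 1, μ(11) = -1, μ(13) = -1, μ(14) = 1, μ(15) = 1, μ(17) = -1, μ(19) = -1, μ(21) = 1, μ(22) = 1, μ(23) = -1, μ(26) = 1, μ(29) = -1, μ(30) = -1, μ(31) = -1, μ(33) = 1, μ(34) = 1, μ(35) = 1, μ(37) = -1, μ(38) = 1, μ(39) = 1, μ(41) = -1, μ(42) = -1, μ(43) = -1, μ(46) = 1, μ(47) = -1, μ(51) = 1, μ(53) = -1, μ(55) = 1, μ(57) = 1, μ(58) = 1, μ(59) = -1, μ(61) = -1, μ(62) = 1, μ(65) = 1, μ(66) = -1, μ(67) = -1, μ(69) = 1, μ(70) = -1, μ(71) = -1, μ(73) = -1, μ(74) = 1, μ(77) = 1, μ(78) = -1, μ(79) = -1, μ(82) = 1, μ(83) = -1, μ(85) = 1, μ(86) = 1, μ(87) = 1, μ(89) = -1, μ(91) = 1, μ(93) = 1, μ(94) = 1, μ(95) = 1, μ(97) = -1, μ(101) = -1, μ(102) = -1, μ(103) = -1, μ(105) = -1, μ(106) = 1, μ(107) = -1, μ(109) = -1, μ(110) = -1, μ(111) = 1, with μ = 0 on non-squarefree integers. Summing μ(k)/k for k where μ(k) ≠ 0 gives -678316192822146162262092815134314936522301/39962142402550705168325165981723972810713890 ≈ -0.0170. (PNT ⟺ this sum → 0 as n → ∞.)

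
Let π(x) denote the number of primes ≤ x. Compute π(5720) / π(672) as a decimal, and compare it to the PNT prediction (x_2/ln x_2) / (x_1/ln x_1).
π(5720)/π(672) = 753/121 ≈ 6.2231;  PNT prediction ≈ 6.4050.

π(672) = 121 and π(5720) = 753, so π(5720)/π(672) ≈ 6.2231. The PNT-predicted ratio is (5720/ln(5720)) / (672/ln(672)) ≈ 6.4050. The two agree to within a few percent, as expected.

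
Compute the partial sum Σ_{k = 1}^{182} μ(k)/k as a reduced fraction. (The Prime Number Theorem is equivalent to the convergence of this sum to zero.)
Σ μ(k)/k = -42777633147096095202261336980430876153798047365508655725648588303365613/2698673146402774891360107038836843903137758765182175327729755799791307145

Values of μ(k) for 1 ≤ k ≤ 182: μ(1) = 1, μ(2) = -1, μ(3) = -1, μ(5) = -1, μ(6) = 1, μ(7) = -1, μ(10) = 1, μ(11) = -1, μ(13) = -1, μ(14) = 1, μ(15) = 1, μ(17) = -1, μ(19) = -1, μ(21) = 1, μ(22) = 1, μ(23) = -1, μ(26) = 1, μ(29) = -1, μ(30) = -1, μ(31) = -1, μ(33) = 1, μ(34) = 1, μ(35) = 1, μ(37) = -1, μ(38) = 1, μ(39) = 1, μ(41) = -1, μ(42) = -1, μ(43) = -1, μ(46) = 1, μ(47) = -1, μ(51) = 1, μ(53) = -1, μ(55) = 1, μ(57) = 1, μ(58) = 1, μ(59) = -1, μ(61) = -1, μ(62) = 1, μ(65) = 1, μ(66) = -1, μ(67) = -1, μ(69) = 1, μ(70) = -1, μ(71) = -1, μ(73) = -1, μ(74) = 1, μ(77) = 1, μ(78) = -1, μ(79) = -1, μ(82) = 1, μ(83) = -1, μ(85) = 1, μ(86) = 1, μ(87) = 1, μ(89) = -1, μ(91) = 1, μ(93) = 1, μ(94) = 1, μ(95) = 1, μ(97) = -1, μ(101) = -1, μ(102) = -1, μ(103) = -1, μ(105) = -1, μ(106) = 1, μ(107) = -1, μ(109) = -1, μ(110) = -1, μ(111) = 1, μ(113) = -1, μ(114) = -1, μ(115) = 1, μ(118) = 1, μ(119) = 1, μ(122) = 1, μ(123) = 1, μ(127) = -1, μ(129) = 1, μ(130) = -1, μ(131) = -1, μ(133) = 1, μ(134) = 1, μ(137) = -1, μ(138) = -1, μ(139) = -1, μ(141) = 1, μ(142) = 1, μ(143) = 1, μ(145) = 1, μ(146) = 1, μ(149) = -1, μ(151) = -1, μ(154) = -1, μ(155) = 1, μ(157) = -1, μ(158) = 1, μ(159) = 1, μ(161) = 1, μ(163) = -1, μ(165) = -1, μ(166) = 1, μ(167) = -1, μ(170) = -1, μ(173) = -1, μ(174) = -1, μ(177) = 1, μ(178) = 1, μ(179) = -1, μ(181) = -1, μ(182) = -1, with μ = 0 on non-squarefree integers. Summing μ(k)/k for k where μ(k) ≠ 0 gives -42777633147096095202261336980430876153798047365508655725648588303365613/2698673146402774891360107038836843903137758765182175327729755799791307145 ≈ -0.0159. (PNT ⟺ this sum → 0 as n → ∞.)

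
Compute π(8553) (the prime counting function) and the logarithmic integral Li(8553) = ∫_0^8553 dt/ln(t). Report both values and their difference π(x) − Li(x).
π(8553) = 1066;  Li(8553) ≈ 1087.72;  π(x) − Li(x) ≈ -21.72.

Direct count of primes ≤ 8553 gives π(8553) = 1066. Numerical evaluation of the logarithmic integral gives Li(8553) ≈ 1087.72. The difference π(x) − Li(x) ≈ -21.72 is typically negative for small/moderate x (Li(x) overestimates), though Littlewood's theorem shows this sign changes infinitely often.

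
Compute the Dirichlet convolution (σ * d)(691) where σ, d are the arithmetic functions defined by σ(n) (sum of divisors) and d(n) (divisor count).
(σ * d)(691) = 694

Divisors of 691: [1, 691]. For each d | 691:
  d = 1: σ(1) · d(691/1) = 1 · 2 = 2
  d = 691: σ(691) · d(691/691) = 692 · 1 = 692
Summing: (σ * d)(691) = 2 + 692 = 694.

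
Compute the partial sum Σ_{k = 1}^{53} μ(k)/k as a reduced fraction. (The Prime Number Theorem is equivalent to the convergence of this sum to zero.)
Σ μ(k)/k = -214765271462202733/10863052825730014910

Values of μ(k) for 1 ≤ k ≤ 53: μ(1) = 1, μ(2) = -1, μ(3) = -1, μ(5) = -1, μ(6) = 1, μ(7) = -1, μ(10) = 1, μ(11) = -1, μ(13) = -1, μ(14) = 1, μ(15) = 1, μ(17) = -1, μ(19) = -1, μ(21) = 1, μ(22) = 1, μ(23) = -1, μ(26) = 1, μ(29) = -1, μ(30) = -1, μ(31) = -1, μ(33) = 1, μ(34) = 1, μ(35) = 1, μ(37) = -1, μ(38) = 1, μ(39) = 1, μ(41) = -1, μ(42) = -1, μ(43) = -1, μ(46) = 1, μ(47) = -1, μ(51) = 1, μ(53) = -1, with μ = 0 on non-squarefree integers. Summing μ(k)/k for k where μ(k) ≠ 0 gives -214765271462202733/10863052825730014910 ≈ -0.0198. (PNT ⟺ this sum → 0 as n → ∞.)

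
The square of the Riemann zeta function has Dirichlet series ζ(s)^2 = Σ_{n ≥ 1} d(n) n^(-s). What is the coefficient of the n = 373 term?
d(373) = 2

ζ(s)^2 = (Σ 1/m^s)(Σ 1/k^s). The coefficient of 1/n^s in the product is the number of ordered pairs (m, k) with mk = n, which equals d(n). For n = 373, divisors are [1, 373], so d(373) = 2.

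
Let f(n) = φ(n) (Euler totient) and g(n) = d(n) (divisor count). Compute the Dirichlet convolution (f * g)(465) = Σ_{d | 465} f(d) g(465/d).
(φ * d)(465) = 768

Divisors of 465: [1, 3, 5, 15, 31, 93, 155, 465]. For each d | 465:
  d = 1: φ(1) · d(465/1) = 1 · 8 = 8
  d = 3: φ(3) · d(465/3) = 2 · 4 = 8
  d = 5: φ(5) · d(465/5) = 4 · 4 = 16
  d = 15: φ(15) · d(465/15) = 8 · 2 = 16
  d = 31: φ(31) · d(465/31) = 30 · 4 = 120
  d = 93: φ(93) · d(465/93) = 60 · 2 = 120
  d = 155: φ(155) · d(465/155) = 120 · 2 = 240
  d = 465: φ(465) · d(465/465) = 240 · 1 = 240
Summing: (φ * d)(465) = 8 + 8 + 16 + 16 + 120 + 120 + 240 + 240 = 768.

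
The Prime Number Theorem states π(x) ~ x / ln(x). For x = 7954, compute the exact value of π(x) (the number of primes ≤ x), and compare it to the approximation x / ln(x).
π(7954) = 1005;  x/ln(x) ≈ 885.61;  relative error ≈ 11.88%.

Directly count primes up to 7954: π(7954) = 1005. The PNT approximation gives 7954/ln(7954) ≈ 7954/8.98143 ≈ 885.61. Relative error (π(x) − x/ln(x)) / π(x) ≈ 11.88%; the approximation is known to undercount slightly (Li(x) is a better estimate).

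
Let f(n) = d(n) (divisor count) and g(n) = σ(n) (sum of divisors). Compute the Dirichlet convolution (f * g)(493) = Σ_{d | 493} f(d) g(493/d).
(d * σ)(493) = 640

Divisors of 493: [1, 17, 29, 493]. For each d | 493:
  d = 1: d(1) · σ(493/1) = 1 · 540 = 540
  d = 17: d(17) · σ(493/17) = 2 · 30 = 60
  d = 29: d(29) · σ(493/29) = 2 · 18 = 36
  d = 493: d(493) · σ(493/493) = 4 · 1 = 4
Summing: (d * σ)(493) = 540 + 60 + 36 + 4 = 640.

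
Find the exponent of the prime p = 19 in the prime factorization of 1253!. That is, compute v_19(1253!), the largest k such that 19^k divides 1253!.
v_19(1253!) = 68

Legendre's formula: v_p(n!) = Σ_{k ≥ 1} ⌊n / p^k⌋. For p = 19, n = 1253, the terms are:
  ⌊1253/19^1⌋ = ⌊1253/19⌋ = 65
  ⌊1253/19^2⌋ = ⌊1253/361⌋ = 3
(the next term ⌊1253/19^3⌋ = 0, terminating the sum). Summing: v_19(1253!) = 65 + 3 = 68.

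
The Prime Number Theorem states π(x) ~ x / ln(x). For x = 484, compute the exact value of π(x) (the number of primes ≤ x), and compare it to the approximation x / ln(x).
π(484) = 92;  x/ln(x) ≈ 78.29;  relative error ≈ 14.90%.

Directly count primes up to 484: π(484) = 92. The PNT approximation gives 484/ln(484) ≈ 484/6.18208 ≈ 78.29. Relative error (π(x) − x/ln(x)) / π(x) ≈ 14.90%; the approximation is known to undercount slightly (Li(x) is a better estimate).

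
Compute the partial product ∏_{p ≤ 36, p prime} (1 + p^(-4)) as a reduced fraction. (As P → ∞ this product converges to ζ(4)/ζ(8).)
∏ = 377183486665353545574471751056805902016576/349915921480385530721123181536044923530625

The primes p ≤ 36 are [2, 3, 5, 7, 11, 13, 17, 19, 23, 29, 31]. For each, (1 + 1/p^4) = (p^4 + 1)/p^4. Multiplying these fractions over p ∈ [2, 3, 5, 7, 11, 13, 17, 19, 23, 29, 31] gives 377183486665353545574471751056805902016576/349915921480385530721123181536044923530625. (In the limit P → ∞ this tends to ζ(4)/ζ(8).)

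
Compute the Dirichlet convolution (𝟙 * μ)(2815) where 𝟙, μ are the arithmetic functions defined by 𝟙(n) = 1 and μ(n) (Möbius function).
(𝟙 * μ)(2815) = 0

Divisors of 2815: [1, 5, 563, 2815]. For each d | 2815:
  d = 1: 𝟙(1) · μ(2815/1) = 1 · 1 = 1
  d = 5: 𝟙(5) · μ(2815/5) = 1 · -1 = -1
  d = 563: 𝟙(563) · μ(2815/563) = 1 · -1 = -1
  d = 2815: 𝟙(2815) · μ(2815/2815) = 1 · 1 = 1
Summing: (𝟙 * μ)(2815) = 1 + -1 + -1 + 1 = 0.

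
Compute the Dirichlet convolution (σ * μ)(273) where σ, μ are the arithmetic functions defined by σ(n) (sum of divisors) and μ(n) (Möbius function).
(σ * μ)(273) = 273

Divisors of 273: [1, 3, 7, 13, 21, 39, 91, 273]. For each d | 273:
  d = 1: σ(1) · μ(273/1) = 1 · -1 = -1
  d = 3: σ(3) · μ(273/3) = 4 · 1 = 4
  d = 7: σ(7) · μ(273/7) = 8 · 1 = 8
  d = 13: σ(13) · μ(273/13) = 14 · 1 = 14
  d = 21: σ(21) · μ(273/21) = 32 · -1 = -32
  d = 39: σ(39) · μ(273/39) = 56 · -1 = -56
  d = 91: σ(91) · μ(273/91) = 112 · -1 = -112
  d = 273: σ(273) · μ(273/273) = 448 · 1 = 448
Summing: (σ * μ)(273) = -1 + 4 + 8 + 14 + -32 + -56 + -112 + 448 = 273.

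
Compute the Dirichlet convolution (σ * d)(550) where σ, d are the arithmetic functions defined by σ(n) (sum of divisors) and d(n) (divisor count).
(σ * d)(550) = 3220

Divisors of 550: [1, 2, 5, 10, 11, 22, 25, 50, 55, 110, 275, 550]. For each d | 550:
  d = 1: σ(1) · d(550/1) = 1 · 12 = 12
  d = 2: σ(2) · d(550/2) = 3 · 6 = 18
  d = 5: σ(5) · d(550/5) = 6 · 8 = 48
  d = 10: σ(10) · d(550/10) = 18 · 4 = 72
  d = 11: σ(11) · d(550/11) = 12 · 6 = 72
  d = 22: σ(22) · d(550/22) = 36 · 3 = 108
  d = 25: σ(25) · d(550/25) = 31 · 4 = 124
  d = 50: σ(50) · d(550/50) = 93 · 2 = 186
  d = 55: σ(55) · d(550/55) = 72 · 4 = 288
  d = 110: σ(110) · d(550/110) = 216 · 2 = 432
  d = 275: σ(275) · d(550/275) = 372 · 2 = 744
  d = 550: σ(550) · d(550/550) = 1116 · 1 = 1116
Summing: (σ * d)(550) = 12 + 18 + 48 + 72 + 72 + 108 + 124 + 186 + 288 + 432 + 744 + 1116 = 3220.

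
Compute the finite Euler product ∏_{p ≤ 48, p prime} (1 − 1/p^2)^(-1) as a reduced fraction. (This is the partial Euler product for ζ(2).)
∏ = 162139622078364740433577733/98952027459385036898304000

The primes p ≤ 48 are [2, 3, 5, 7, 11, 13, 17, 19, 23, 29, 31, 37, 41, 43, 47]. For each prime, (1 − 1/p^2)^(-1) = p^2 / (p^2 − 1). The product is (1 − 1/2^2)^(-1), (1 − 1/3^2)^(-1), (1 − 1/5^2)^(-1), (1 − 1/7^2)^(-1), (1 − 1/11^2)^(-1), (1 − 1/13^2)^(-1), (1 − 1/17^2)^(-1), (1 − 1/19^2)^(-1), (1 − 1/23^2)^(-1), (1 − 1/29^2)^(-1), (1 − 1/31^2)^(-1), (1 − 1/37^2)^(-1), (1 − 1/41^2)^(-1), (1 − 1/43^2)^(-1), (1 − 1/47^2)^(-1) = ∏ p^2 / (p^2 − 1) = 162139622078364740433577733/98952027459385036898304000.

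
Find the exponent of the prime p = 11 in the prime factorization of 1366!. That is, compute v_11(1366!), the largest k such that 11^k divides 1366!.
v_11(1366!) = 136

Legendre's formula: v_p(n!) = Σ_{k ≥ 1} ⌊n / p^k⌋. For p = 11, n = 1366, the terms are:
  ⌊1366/11^1⌋ = ⌊1366/11⌋ = 124
  ⌊1366/11^2⌋ = ⌊1366/121⌋ = 11
  ⌊1366/11^3⌋ = ⌊1366/1331⌋ = 1
(the next term ⌊1366/11^4⌋ = 0, terminating the sum). Summing: v_11(1366!) = 124 + 11 + 1 = 136.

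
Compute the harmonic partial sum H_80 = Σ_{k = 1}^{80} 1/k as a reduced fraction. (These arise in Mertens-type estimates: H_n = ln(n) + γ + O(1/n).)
H_80 = 4880292608058024066886120358155997/982844219842241906412811281988800

Direct summation: H_80 = 1 + 1/2 + ... + 1/80. The least common denominator is lcm(1, ..., 80) = 32433859254793982911622772305630400; over this denominator the numerator is 32433859254793982911622772305630400 + 16216929627396991455811386152815200 + 10811286418264660970540924101876800 + 8108464813698495727905693076407600 + 6486771850958796582324554461126080 + 5405643209132330485270462050938400 + 4633408464970568987374681757947200 + 4054232406849247863952846538203800 + 3603762139421553656846974700625600 + 3243385925479398291162277230563040 + 2948532659526725719238433845966400 + 2702821604566165242635231025469200 + 2494912250368767916278674792740800 + 2316704232485284493687340878973600 + 2162257283652932194108184820375360 + 2027116203424623931976423269101900 + 1907874073811410759507221900331200 + 1801881069710776828423487350312800 + 1707045223936525416401198542401600 + 1621692962739699145581138615281520 + 1544469488323522995791560585982400 + 1474266329763362859619216922983200 + 1410167793686694909200990100244800 + 1351410802283082621317615512734600 + 1297354370191759316464910892225216 + 1247456125184383958139337396370400 + 1201254046473851218948991566875200 + 1158352116242642246843670439486800 + 1118408939820482169366302493297600 + 1081128641826466097054092410187680 + 1046253524348192997149121687278400 + 1013558101712311965988211634550950 + 982844219842241906412811281988800 + 953937036905705379753610950165600 + 926681692994113797474936351589440 + 900940534855388414211743675156400 + 876590790670107646260074927179200 + 853522611968262708200599271200800 + 831637416789589305426224930913600 + 810846481369849572790569307640760 + 791069737921804461259092007454400 + 772234744161761497895780292991200 + 754275796623115881665645867572800 + 737133164881681429809608461491600 + 720752427884310731369394940125120 + 705083896843347454600495050122400 + 690082111804127295991973878843200 + 675705401141541310658807756367300 + 661915494995795569624954536849600 + 648677185095879658232455446112608 + 635958024603803586502407300110400 + 623728062592191979069668698185200 + 611959608581018545502316458596800 + 600627023236925609474495783437600 + 589706531905345143847686769193280 + 579176058121321123421835219743400 + 569015074645508472133732847467200 + 559204469910241084683151246648800 + 549726428047355642569877496705600 + 540564320913233048527046205093840 + 531702610734327588715127414846400 + 523126762174096498574560843639200 + 514823162774507665263853528660800 + 506779050856155982994105817275475 + 498982450073753583255734958548160 + 491422109921120953206405640994400 + 484087451564089297188399586651200 + 476968518452852689876805475082800 + 470055931228898303066996700081600 + 463340846497056898737468175794720 + 456814919081605393121447497262400 + 450470267427694207105871837578200 + 444299441846492916597572223364800 + 438295395335053823130037463589600 + 432451456730586438821636964075072 + 426761305984131354100299635600400 + 421218951360960817034061977995200 + 415818708394794652713112465456800 + 410555180440430163438262940577600 + 405423240684924786395284653820380 = 161049656065914794207241971819147901, so H_80 = 161049656065914794207241971819147901/32433859254793982911622772305630400; reducing by gcd(161049656065914794207241971819147901, 32433859254793982911622772305630400) = 33 gives 4880292608058024066886120358155997/982844219842241906412811281988800 ≈ 4.96548. (The PNT-adjacent estimate ln(80) + γ ≈ 4.95924 matches within O(1/n).)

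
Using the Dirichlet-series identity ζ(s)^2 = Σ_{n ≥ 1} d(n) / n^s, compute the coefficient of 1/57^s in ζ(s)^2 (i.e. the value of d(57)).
d(57) = 4

ζ(s)^2 = (Σ 1/m^s)(Σ 1/k^s). The coefficient of 1/n^s in the product is the number of ordered pairs (m, k) with mk = n, which equals d(n). For n = 57, divisors are [1, 3, 19, 57], so d(57) = 4.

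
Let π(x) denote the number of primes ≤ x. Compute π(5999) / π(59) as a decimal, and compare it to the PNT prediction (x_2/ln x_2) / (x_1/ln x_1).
π(5999)/π(59) = 783/17 ≈ 46.0588;  PNT prediction ≈ 47.6583.

π(59) = 17 and π(5999) = 783, so π(5999)/π(59) ≈ 46.0588. The PNT-predicted ratio is (5999/ln(5999)) / (59/ln(59)) ≈ 47.6583. The two agree to within a few percent, as expected.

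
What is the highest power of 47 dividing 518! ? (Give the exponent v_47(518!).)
v_47(518!) = 11

Legendre's formula: v_p(n!) = Σ_{k ≥ 1} ⌊n / p^k⌋. For p = 47, n = 518, the terms are:
  ⌊518/47^1⌋ = ⌊518/47⌋ = 11
(the next term ⌊518/47^2⌋ = 0, terminating the sum). Summing: v_47(518!) = 11 = 11.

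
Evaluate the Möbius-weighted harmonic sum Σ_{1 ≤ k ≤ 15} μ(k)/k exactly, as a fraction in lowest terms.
Σ μ(k)/k = 304/5005

Values of μ(k) for 1 ≤ k ≤ 15: μ(1) = 1, μ(2) = -1, μ(3) = -1, μ(5) = -1, μ(6) = 1, μ(7) = -1, μ(10) = 1, μ(11) = -1, μ(13) = -1, μ(14) = 1, μ(15) = 1, with μ = 0 on non-squarefree integers. Summing μ(k)/k for k where μ(k) ≠ 0 gives 304/5005 ≈ 0.0607. (PNT ⟺ this sum → 0 as n → ∞.)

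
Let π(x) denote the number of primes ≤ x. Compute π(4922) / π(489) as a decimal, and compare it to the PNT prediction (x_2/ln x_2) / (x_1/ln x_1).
π(4922)/π(489) = 657/93 ≈ 7.0645;  PNT prediction ≈ 7.3315.

π(489) = 93 and π(4922) = 657, so π(4922)/π(489) ≈ 7.0645. The PNT-predicted ratio is (4922/ln(4922)) / (489/ln(489)) ≈ 7.3315. The two agree to within a few percent, as expected.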